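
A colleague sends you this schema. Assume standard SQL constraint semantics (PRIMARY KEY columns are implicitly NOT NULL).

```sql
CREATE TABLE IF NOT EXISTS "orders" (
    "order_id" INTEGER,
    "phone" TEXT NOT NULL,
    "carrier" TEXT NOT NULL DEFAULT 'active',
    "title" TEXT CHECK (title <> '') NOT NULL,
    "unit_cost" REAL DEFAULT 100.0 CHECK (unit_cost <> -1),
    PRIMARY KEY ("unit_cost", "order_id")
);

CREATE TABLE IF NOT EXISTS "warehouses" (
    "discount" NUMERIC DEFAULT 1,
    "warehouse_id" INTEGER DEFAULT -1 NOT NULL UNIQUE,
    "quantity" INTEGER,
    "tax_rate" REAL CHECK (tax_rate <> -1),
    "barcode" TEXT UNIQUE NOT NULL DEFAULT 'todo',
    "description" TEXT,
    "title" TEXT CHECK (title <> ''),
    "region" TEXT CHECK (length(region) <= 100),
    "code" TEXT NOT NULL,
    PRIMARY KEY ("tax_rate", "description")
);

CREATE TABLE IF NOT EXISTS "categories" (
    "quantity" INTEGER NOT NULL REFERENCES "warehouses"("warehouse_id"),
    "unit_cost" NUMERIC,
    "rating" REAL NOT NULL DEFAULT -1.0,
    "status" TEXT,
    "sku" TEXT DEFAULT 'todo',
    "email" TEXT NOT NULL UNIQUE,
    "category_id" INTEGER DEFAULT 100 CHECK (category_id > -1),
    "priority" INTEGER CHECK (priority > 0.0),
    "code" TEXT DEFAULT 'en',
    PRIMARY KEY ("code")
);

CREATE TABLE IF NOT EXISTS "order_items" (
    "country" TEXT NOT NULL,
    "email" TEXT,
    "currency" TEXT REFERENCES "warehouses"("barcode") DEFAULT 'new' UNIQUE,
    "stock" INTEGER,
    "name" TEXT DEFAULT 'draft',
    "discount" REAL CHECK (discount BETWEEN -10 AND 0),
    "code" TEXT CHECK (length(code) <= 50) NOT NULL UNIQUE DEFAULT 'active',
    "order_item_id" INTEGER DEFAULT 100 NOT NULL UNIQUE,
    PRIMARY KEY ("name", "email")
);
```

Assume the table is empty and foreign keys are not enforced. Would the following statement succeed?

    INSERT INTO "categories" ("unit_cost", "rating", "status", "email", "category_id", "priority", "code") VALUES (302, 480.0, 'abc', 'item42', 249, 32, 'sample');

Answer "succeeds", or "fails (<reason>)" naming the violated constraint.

quantity is omitted from the column list and has no DEFAULT, so it would receive NULL.
But quantity is declared NOT NULL.

fails (NOT NULL on quantity)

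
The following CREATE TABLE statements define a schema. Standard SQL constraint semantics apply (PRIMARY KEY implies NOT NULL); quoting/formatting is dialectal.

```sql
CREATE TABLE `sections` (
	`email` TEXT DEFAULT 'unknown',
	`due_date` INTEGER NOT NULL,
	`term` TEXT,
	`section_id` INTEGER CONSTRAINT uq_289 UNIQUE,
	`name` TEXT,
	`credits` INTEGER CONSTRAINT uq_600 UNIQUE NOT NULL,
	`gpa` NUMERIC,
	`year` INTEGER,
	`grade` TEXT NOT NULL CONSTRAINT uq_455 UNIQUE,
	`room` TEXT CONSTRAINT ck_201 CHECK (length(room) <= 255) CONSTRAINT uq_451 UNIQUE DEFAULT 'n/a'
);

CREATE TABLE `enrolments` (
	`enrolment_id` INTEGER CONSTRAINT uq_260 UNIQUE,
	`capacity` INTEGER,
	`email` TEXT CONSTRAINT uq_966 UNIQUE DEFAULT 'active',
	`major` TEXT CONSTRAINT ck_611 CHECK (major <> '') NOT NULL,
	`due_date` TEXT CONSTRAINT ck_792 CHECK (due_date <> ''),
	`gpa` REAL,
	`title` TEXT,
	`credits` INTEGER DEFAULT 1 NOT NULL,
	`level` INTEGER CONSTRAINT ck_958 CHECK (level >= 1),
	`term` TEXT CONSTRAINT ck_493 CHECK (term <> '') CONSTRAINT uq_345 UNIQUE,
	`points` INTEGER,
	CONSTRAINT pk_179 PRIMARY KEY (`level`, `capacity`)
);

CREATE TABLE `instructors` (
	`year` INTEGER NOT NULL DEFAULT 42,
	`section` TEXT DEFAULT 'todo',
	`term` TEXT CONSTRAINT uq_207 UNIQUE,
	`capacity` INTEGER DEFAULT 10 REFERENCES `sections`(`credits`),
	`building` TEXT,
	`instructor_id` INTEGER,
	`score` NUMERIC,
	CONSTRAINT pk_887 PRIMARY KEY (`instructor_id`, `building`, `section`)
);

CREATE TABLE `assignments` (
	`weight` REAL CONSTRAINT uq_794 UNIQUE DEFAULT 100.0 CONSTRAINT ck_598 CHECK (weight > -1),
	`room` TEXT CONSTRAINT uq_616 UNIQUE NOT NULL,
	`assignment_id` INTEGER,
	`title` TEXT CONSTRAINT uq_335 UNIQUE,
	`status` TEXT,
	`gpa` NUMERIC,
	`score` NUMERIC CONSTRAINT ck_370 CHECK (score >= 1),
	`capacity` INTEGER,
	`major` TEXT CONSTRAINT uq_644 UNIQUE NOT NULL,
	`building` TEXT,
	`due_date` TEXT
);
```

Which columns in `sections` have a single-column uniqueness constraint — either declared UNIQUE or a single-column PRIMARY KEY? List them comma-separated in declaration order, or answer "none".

section_id, credits, grade, room

- email: no UNIQUE or single-column PK constraint.
- due_date: no UNIQUE or single-column PK constraint.
- term: no UNIQUE or single-column PK constraint.
- section_id: declared UNIQUE → unique.
- name: no UNIQUE or single-column PK constraint.
- credits: declared UNIQUE → unique.
- gpa: no UNIQUE or single-column PK constraint.
- year: no UNIQUE or single-column PK constraint.
- grade: declared UNIQUE → unique.
- room: declared UNIQUE → unique.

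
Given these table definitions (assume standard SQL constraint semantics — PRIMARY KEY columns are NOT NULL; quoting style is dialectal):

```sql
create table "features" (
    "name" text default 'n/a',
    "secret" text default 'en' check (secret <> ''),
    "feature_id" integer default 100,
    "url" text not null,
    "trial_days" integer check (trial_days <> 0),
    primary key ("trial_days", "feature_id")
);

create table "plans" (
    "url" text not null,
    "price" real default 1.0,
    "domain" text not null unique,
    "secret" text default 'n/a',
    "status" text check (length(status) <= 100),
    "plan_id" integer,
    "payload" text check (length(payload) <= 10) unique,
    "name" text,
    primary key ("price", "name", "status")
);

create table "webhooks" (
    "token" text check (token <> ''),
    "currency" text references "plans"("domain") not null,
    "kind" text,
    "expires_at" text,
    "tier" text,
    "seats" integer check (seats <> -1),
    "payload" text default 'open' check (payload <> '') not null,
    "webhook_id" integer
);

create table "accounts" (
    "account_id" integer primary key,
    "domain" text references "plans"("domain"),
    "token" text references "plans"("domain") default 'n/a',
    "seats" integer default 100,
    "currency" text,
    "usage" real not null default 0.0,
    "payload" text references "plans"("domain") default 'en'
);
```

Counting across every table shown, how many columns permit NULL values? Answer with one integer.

features: 2 nullable (name, secret — PK (trial_days, feature_id) and explicit NOT NULL columns excluded).
plans: 3 nullable (secret, plan_id, payload — PK (price, name, status) and explicit NOT NULL columns excluded).
webhooks: 6 nullable (token, kind, expires_at, tier, seats, webhook_id — PK none and explicit NOT NULL columns excluded).
accounts: 5 nullable (domain, token, seats, currency, payload — PK (account_id) and explicit NOT NULL columns excluded).
Total: 2 + 3 + 6 + 5 = 16.

16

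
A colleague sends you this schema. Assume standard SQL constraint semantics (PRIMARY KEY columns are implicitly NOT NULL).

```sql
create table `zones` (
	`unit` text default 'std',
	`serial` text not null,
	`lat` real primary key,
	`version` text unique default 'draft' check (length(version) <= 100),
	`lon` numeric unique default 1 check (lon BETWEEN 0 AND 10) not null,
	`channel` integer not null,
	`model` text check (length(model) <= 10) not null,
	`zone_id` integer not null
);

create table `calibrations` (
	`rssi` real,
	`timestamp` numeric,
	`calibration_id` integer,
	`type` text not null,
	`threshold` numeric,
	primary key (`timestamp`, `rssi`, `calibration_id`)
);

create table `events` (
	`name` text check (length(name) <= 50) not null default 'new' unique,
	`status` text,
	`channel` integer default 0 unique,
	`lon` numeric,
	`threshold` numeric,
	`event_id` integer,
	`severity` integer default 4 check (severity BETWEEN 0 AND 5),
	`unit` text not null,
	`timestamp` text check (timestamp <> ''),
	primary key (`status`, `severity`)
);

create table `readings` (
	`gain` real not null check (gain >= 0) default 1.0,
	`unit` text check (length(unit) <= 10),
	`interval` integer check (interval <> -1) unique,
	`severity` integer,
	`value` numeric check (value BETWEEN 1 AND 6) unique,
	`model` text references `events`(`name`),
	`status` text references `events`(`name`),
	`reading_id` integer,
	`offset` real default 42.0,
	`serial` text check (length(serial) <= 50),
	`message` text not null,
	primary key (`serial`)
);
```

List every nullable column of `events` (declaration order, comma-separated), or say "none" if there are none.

channel, lon, threshold, event_id, timestamp

- name: declared NOT NULL → not nullable.
- status: part of the PRIMARY KEY, which implies NOT NULL → not nullable.
- channel: UNIQUE does not imply NOT NULL → nullable.
- lon: no NOT NULL constraint applies → nullable.
- threshold: no NOT NULL constraint applies → nullable.
- event_id: no NOT NULL constraint applies → nullable.
- severity: part of the PRIMARY KEY, which implies NOT NULL → not nullable.
- unit: declared NOT NULL → not nullable.
- timestamp: CHECK does not forbid NULL (a CHECK constraint passes when its expression is NULL) → nullable.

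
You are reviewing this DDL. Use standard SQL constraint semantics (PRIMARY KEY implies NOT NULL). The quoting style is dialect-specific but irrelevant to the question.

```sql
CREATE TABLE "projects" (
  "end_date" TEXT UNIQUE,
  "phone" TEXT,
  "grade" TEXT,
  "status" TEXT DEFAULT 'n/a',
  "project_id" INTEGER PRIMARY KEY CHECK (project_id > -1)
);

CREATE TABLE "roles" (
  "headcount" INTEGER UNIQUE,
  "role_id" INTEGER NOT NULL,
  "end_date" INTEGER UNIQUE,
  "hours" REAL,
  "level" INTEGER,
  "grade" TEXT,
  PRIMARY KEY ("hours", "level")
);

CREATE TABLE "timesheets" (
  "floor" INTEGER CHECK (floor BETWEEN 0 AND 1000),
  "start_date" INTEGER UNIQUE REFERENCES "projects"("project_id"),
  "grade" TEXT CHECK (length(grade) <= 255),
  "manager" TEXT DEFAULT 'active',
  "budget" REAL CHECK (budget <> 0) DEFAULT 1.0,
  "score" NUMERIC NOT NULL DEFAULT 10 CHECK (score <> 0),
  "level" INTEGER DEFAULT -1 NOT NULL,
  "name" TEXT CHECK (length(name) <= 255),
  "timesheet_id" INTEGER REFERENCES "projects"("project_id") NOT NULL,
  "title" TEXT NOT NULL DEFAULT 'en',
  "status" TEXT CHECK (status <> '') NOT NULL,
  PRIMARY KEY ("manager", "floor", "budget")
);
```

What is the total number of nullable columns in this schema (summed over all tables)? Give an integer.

projects: 4 nullable (end_date, phone, grade, status — PK (project_id) and explicit NOT NULL columns excluded).
roles: 3 nullable (headcount, end_date, grade — PK (hours, level) and explicit NOT NULL columns excluded).
timesheets: 3 nullable (start_date, grade, name — PK (manager, floor, budget) and explicit NOT NULL columns excluded).
Total: 4 + 3 + 3 = 10.

10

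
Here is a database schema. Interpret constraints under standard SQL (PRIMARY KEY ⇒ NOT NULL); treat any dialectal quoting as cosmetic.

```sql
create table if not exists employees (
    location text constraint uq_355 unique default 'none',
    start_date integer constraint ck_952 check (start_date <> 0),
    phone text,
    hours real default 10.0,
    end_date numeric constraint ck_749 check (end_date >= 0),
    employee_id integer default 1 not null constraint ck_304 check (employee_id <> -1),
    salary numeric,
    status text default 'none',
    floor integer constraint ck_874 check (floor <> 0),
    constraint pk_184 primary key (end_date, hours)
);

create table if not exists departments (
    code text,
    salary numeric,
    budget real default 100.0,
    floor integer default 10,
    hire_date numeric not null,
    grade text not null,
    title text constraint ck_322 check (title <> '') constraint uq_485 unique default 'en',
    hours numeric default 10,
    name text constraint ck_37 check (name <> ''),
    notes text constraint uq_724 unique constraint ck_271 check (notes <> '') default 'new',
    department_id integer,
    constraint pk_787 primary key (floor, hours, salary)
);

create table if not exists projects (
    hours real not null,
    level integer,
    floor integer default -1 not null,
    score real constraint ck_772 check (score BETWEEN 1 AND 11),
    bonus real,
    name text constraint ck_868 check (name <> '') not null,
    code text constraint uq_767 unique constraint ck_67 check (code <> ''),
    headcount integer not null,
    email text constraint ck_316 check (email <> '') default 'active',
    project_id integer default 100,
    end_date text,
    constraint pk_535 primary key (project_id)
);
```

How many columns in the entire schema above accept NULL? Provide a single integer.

18

employees: 6 nullable (location, start_date, phone, salary, status, floor — PK (end_date, hours) and explicit NOT NULL columns excluded).
departments: 6 nullable (code, budget, title, name, notes, department_id — PK (floor, hours, salary) and explicit NOT NULL columns excluded).
projects: 6 nullable (level, score, bonus, code, email, end_date — PK (project_id) and explicit NOT NULL columns excluded).
Total: 6 + 6 + 6 = 18.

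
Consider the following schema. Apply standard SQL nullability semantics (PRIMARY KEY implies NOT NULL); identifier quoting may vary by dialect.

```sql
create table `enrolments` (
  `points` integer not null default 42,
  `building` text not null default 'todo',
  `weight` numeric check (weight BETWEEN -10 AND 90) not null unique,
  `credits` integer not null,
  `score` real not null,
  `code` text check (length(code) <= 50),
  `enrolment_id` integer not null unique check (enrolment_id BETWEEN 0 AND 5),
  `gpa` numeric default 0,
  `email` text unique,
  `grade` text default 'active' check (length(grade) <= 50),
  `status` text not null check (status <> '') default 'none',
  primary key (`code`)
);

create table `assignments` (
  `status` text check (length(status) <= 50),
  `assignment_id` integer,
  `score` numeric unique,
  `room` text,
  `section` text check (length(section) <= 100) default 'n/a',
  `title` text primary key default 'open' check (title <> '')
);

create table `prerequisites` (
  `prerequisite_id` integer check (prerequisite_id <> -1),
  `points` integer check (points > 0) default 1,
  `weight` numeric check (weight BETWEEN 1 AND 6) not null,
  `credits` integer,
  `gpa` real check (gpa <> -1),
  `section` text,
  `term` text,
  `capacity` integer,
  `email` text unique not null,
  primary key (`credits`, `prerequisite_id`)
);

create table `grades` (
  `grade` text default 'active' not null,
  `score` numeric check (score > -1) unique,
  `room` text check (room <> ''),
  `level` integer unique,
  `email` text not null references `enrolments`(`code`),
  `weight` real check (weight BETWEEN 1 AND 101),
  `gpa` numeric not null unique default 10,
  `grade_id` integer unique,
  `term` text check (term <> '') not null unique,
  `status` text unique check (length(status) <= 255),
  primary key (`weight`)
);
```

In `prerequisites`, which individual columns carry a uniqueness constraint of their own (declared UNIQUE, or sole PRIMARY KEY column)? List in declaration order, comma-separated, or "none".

- prerequisite_id: part of a composite PRIMARY KEY — only the tuple is unique, not this column on its own.
- points: no UNIQUE or single-column PK constraint.
- weight: no UNIQUE or single-column PK constraint.
- credits: part of a composite PRIMARY KEY — only the tuple is unique, not this column on its own.
- gpa: no UNIQUE or single-column PK constraint.
- section: no UNIQUE or single-column PK constraint.
- term: no UNIQUE or single-column PK constraint.
- capacity: no UNIQUE or single-column PK constraint.
- email: declared UNIQUE → unique.

email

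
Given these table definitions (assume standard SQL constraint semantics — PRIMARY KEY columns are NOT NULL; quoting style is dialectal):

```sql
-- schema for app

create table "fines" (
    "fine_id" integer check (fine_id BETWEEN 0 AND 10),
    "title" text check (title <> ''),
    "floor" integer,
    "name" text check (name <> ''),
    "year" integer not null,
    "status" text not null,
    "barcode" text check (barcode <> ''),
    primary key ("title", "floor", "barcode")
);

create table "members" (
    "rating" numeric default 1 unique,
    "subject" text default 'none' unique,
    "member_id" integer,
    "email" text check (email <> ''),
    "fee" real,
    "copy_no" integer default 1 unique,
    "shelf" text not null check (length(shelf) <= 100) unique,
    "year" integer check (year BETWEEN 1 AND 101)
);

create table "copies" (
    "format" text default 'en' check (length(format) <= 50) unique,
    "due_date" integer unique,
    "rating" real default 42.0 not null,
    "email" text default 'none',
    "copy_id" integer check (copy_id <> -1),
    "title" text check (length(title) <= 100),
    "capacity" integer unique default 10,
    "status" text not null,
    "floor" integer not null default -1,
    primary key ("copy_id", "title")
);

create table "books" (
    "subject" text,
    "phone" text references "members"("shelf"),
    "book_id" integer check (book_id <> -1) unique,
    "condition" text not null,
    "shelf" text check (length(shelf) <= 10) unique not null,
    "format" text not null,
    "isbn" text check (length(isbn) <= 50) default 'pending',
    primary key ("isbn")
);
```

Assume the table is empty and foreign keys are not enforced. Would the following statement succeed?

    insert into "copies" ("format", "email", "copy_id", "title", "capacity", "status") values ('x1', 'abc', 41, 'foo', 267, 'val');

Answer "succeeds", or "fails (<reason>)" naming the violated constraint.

succeeds

NOT NULL columns: copy_id is supplied; floor defaults to -1; rating defaults to 42.0; status is supplied; title is supplied.
CHECK constraints: 'x1' satisfies (length(format) <= 50); 41 satisfies (copy_id <> -1); 'foo' satisfies (length(title) <= 100).
No constraint is violated.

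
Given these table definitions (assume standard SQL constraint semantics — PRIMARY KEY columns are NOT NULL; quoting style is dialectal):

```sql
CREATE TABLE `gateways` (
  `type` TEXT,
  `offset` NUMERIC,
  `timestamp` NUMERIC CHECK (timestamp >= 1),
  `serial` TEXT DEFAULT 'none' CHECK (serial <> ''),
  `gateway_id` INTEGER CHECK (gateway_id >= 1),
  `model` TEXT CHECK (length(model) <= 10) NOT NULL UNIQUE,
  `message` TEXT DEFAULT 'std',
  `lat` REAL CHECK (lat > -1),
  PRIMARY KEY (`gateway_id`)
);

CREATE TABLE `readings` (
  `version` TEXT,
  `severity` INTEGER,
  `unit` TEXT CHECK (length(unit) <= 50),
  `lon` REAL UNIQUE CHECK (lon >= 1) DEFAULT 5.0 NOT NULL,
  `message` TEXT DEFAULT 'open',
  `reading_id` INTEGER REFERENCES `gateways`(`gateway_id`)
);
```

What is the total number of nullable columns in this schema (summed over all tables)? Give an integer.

11

gateways: 6 nullable (type, offset, timestamp, serial, message, lat — PK (gateway_id) and explicit NOT NULL columns excluded).
readings: 5 nullable (version, severity, unit, message, reading_id — PK none and explicit NOT NULL columns excluded).
Total: 6 + 5 = 11.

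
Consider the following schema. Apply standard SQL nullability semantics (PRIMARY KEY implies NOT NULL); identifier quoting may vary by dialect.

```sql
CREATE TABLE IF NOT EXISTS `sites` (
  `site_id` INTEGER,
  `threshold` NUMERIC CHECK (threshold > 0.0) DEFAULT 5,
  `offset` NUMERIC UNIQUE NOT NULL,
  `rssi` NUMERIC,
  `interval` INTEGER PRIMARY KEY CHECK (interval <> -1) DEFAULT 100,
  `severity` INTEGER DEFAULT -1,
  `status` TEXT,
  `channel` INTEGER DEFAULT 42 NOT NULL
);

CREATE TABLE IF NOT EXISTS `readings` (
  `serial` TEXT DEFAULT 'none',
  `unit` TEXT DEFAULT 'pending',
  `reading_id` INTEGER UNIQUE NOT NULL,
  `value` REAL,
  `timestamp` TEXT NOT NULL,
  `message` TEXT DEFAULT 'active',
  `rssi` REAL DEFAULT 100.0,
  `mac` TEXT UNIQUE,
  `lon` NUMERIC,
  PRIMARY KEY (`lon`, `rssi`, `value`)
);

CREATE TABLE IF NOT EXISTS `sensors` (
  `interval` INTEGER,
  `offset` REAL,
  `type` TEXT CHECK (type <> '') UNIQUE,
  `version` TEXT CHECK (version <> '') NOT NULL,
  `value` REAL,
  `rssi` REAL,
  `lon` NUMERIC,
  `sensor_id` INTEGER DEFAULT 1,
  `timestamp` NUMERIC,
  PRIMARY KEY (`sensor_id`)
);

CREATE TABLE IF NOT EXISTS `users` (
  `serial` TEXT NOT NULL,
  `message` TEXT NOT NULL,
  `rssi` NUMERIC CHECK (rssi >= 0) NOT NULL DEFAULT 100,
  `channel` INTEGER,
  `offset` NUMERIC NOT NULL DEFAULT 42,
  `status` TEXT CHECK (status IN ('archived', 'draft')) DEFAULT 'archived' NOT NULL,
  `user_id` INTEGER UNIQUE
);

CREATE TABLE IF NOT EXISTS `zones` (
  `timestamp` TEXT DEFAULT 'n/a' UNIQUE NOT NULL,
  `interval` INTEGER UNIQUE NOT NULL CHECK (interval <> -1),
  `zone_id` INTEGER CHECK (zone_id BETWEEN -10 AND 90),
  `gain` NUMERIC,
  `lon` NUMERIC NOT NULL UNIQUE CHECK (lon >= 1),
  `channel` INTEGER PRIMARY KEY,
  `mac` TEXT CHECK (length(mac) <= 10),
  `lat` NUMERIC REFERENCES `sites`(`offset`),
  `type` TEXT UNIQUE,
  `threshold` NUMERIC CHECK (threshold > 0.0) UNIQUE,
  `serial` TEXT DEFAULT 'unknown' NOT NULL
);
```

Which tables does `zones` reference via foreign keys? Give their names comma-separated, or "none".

sites

- lat REFERENCES sites(offset).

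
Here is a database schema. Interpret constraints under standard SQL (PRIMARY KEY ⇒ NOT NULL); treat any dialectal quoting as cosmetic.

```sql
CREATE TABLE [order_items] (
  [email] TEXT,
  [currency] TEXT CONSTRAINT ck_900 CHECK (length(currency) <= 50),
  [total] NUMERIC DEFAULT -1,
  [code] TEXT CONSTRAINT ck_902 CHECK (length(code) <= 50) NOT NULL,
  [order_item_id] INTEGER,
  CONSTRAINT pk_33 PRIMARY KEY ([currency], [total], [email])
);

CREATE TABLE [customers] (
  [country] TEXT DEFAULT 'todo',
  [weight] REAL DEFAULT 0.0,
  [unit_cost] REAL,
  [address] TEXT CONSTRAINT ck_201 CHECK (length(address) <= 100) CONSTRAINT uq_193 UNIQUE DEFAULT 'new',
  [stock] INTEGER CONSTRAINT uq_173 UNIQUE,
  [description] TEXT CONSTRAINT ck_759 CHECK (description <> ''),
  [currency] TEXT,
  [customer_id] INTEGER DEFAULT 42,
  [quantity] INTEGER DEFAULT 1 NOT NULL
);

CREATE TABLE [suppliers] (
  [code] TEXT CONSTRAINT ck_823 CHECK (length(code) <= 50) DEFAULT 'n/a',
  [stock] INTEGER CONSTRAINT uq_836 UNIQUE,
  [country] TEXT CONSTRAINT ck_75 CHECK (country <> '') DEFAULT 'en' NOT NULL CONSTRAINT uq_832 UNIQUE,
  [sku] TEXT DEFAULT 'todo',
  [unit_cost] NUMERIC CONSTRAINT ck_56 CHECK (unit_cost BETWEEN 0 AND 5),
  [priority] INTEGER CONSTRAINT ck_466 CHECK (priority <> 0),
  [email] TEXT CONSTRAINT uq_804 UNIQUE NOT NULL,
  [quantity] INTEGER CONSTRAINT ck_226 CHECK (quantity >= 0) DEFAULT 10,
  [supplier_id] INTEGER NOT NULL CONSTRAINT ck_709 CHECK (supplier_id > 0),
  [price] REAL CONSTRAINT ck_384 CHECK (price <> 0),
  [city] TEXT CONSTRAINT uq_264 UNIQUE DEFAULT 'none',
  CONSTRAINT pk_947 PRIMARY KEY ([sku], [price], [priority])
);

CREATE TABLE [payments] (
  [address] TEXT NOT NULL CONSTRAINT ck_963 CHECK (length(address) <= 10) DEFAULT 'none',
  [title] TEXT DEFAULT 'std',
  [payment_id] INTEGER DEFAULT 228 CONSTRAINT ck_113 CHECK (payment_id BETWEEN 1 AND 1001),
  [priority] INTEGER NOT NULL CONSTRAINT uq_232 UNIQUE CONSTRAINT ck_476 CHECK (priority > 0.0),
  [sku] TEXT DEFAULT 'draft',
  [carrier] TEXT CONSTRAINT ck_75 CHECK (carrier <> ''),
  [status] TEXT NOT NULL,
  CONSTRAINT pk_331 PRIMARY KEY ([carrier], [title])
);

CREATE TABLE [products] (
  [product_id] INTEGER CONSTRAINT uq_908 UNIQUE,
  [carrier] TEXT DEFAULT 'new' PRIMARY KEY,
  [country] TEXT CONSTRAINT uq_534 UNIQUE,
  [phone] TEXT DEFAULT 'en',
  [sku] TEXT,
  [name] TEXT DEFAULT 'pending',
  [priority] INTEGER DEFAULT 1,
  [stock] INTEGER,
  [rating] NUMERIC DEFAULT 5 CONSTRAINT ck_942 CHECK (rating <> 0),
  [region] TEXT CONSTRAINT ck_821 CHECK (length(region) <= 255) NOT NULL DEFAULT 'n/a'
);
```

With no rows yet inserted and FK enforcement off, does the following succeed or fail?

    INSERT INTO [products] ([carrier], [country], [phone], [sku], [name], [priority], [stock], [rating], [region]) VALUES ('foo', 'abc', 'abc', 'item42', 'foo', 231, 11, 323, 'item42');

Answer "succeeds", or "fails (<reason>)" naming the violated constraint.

NOT NULL columns: carrier is supplied; region is supplied.
CHECK constraints: 323 satisfies (rating <> 0); 'item42' satisfies (length(region) <= 255).
No constraint is violated.

succeeds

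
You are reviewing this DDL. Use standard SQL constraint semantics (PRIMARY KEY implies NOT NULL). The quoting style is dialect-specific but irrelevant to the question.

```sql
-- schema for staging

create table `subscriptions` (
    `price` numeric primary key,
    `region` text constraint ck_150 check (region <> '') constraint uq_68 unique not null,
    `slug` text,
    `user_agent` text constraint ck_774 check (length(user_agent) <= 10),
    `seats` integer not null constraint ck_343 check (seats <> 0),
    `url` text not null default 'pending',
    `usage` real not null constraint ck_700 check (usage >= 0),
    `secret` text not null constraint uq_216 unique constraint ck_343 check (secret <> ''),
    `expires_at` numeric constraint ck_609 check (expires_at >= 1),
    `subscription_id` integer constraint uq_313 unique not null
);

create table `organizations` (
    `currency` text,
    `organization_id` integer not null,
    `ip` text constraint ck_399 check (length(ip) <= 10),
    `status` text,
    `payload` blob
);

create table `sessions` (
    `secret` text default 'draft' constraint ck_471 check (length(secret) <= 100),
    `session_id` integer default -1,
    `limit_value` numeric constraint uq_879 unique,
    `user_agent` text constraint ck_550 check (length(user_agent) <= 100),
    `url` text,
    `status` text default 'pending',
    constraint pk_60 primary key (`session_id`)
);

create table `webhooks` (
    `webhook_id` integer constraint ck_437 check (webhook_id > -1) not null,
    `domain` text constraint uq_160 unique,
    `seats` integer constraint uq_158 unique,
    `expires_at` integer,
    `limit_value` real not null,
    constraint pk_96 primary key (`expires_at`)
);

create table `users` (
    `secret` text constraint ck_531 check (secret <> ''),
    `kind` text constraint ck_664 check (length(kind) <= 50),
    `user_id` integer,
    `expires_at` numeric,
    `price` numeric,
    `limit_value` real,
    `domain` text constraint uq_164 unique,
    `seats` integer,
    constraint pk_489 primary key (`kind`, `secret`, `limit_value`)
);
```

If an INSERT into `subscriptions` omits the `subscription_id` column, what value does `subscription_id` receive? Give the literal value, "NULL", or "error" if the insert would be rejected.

subscription_id has no DEFAULT clause.
Omitting it would insert NULL, but it is declared NOT NULL, so the INSERT fails.

error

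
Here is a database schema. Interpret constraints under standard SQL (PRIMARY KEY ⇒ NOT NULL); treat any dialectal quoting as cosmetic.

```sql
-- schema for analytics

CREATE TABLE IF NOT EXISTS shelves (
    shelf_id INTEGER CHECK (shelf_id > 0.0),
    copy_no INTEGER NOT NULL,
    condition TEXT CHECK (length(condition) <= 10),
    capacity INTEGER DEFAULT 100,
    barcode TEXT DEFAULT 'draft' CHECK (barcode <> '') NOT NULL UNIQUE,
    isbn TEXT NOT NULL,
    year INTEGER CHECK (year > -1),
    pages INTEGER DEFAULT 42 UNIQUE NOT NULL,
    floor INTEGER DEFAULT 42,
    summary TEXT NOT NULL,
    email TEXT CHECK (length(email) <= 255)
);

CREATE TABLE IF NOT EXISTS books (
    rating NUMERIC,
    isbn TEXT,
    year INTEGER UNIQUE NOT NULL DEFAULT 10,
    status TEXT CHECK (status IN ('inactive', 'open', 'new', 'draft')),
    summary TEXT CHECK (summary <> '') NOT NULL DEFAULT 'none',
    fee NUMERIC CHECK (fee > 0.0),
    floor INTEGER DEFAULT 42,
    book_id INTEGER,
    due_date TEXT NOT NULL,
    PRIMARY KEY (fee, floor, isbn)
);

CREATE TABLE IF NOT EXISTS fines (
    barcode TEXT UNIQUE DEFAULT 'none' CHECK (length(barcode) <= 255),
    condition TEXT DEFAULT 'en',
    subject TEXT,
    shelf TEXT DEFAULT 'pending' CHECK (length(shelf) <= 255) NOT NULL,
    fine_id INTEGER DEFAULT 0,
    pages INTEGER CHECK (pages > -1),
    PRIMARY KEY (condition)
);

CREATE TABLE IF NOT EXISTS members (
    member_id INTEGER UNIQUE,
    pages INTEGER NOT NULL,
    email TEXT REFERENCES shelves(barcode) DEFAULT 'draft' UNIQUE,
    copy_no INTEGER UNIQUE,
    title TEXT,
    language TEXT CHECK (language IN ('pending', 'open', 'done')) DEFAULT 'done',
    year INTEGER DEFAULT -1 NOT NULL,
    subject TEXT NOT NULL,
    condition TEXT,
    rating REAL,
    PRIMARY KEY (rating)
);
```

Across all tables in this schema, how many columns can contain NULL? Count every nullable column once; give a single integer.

19

shelves: 6 nullable (shelf_id, condition, capacity, year, floor, email — PK none and explicit NOT NULL columns excluded).
books: 3 nullable (rating, status, book_id — PK (fee, floor, isbn) and explicit NOT NULL columns excluded).
fines: 4 nullable (barcode, subject, fine_id, pages — PK (condition) and explicit NOT NULL columns excluded).
members: 6 nullable (member_id, email, copy_no, title, language, condition — PK (rating) and explicit NOT NULL columns excluded).
Total: 6 + 3 + 4 + 6 = 19.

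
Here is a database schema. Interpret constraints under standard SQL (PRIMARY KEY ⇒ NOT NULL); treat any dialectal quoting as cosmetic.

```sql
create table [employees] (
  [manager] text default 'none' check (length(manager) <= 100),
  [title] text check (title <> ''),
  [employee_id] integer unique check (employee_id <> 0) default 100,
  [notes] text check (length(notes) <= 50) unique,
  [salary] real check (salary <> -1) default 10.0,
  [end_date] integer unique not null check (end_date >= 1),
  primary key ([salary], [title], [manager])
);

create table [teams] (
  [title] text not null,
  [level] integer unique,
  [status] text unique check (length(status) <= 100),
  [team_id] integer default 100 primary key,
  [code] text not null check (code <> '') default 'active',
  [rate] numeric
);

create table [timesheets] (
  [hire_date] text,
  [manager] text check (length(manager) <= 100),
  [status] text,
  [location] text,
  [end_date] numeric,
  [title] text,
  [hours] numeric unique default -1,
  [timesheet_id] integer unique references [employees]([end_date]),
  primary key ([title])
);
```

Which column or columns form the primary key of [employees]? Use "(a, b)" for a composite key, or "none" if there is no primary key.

A table-level PRIMARY KEY clause names 3 columns: salary, title, manager.
This is a composite key — the combination is unique, not each column individually.

(salary, title, manager)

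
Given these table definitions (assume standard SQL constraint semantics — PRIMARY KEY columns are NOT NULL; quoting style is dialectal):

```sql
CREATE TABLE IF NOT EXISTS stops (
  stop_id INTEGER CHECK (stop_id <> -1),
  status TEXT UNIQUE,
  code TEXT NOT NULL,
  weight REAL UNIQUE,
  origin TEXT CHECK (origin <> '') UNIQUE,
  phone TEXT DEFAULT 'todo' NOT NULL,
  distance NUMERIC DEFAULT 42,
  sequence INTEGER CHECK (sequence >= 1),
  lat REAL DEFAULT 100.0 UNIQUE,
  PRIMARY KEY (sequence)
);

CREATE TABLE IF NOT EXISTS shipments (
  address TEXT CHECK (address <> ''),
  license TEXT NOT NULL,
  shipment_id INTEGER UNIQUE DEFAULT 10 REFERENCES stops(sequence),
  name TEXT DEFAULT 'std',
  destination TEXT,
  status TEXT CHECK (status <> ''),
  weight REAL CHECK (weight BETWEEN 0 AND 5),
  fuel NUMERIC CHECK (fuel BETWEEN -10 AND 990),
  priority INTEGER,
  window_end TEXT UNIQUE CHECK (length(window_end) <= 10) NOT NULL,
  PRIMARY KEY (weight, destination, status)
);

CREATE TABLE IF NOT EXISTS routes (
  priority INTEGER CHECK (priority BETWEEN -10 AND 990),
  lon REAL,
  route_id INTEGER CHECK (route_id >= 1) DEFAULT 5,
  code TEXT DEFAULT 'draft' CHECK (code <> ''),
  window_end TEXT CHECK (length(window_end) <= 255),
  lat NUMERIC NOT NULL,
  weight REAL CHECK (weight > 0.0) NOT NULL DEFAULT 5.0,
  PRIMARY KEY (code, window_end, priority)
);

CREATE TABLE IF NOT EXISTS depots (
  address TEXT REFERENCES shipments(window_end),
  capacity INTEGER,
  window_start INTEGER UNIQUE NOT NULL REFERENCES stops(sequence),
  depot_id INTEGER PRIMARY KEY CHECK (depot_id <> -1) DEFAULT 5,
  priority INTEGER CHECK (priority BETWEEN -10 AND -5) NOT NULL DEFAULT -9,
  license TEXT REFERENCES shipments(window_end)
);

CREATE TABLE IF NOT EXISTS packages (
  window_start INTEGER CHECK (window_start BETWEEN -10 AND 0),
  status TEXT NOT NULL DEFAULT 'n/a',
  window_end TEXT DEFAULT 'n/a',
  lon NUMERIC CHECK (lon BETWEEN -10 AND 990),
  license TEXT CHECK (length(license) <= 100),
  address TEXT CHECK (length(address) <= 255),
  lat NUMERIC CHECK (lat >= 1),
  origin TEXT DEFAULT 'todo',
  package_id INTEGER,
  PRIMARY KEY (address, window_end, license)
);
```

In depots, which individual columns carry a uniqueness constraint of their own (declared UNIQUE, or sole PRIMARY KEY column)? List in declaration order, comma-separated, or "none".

- address: no UNIQUE or single-column PK constraint.
- capacity: no UNIQUE or single-column PK constraint.
- window_start: declared UNIQUE → unique.
- depot_id: single-column PRIMARY KEY → unique.
- priority: no UNIQUE or single-column PK constraint.
- license: no UNIQUE or single-column PK constraint.

window_start, depot_id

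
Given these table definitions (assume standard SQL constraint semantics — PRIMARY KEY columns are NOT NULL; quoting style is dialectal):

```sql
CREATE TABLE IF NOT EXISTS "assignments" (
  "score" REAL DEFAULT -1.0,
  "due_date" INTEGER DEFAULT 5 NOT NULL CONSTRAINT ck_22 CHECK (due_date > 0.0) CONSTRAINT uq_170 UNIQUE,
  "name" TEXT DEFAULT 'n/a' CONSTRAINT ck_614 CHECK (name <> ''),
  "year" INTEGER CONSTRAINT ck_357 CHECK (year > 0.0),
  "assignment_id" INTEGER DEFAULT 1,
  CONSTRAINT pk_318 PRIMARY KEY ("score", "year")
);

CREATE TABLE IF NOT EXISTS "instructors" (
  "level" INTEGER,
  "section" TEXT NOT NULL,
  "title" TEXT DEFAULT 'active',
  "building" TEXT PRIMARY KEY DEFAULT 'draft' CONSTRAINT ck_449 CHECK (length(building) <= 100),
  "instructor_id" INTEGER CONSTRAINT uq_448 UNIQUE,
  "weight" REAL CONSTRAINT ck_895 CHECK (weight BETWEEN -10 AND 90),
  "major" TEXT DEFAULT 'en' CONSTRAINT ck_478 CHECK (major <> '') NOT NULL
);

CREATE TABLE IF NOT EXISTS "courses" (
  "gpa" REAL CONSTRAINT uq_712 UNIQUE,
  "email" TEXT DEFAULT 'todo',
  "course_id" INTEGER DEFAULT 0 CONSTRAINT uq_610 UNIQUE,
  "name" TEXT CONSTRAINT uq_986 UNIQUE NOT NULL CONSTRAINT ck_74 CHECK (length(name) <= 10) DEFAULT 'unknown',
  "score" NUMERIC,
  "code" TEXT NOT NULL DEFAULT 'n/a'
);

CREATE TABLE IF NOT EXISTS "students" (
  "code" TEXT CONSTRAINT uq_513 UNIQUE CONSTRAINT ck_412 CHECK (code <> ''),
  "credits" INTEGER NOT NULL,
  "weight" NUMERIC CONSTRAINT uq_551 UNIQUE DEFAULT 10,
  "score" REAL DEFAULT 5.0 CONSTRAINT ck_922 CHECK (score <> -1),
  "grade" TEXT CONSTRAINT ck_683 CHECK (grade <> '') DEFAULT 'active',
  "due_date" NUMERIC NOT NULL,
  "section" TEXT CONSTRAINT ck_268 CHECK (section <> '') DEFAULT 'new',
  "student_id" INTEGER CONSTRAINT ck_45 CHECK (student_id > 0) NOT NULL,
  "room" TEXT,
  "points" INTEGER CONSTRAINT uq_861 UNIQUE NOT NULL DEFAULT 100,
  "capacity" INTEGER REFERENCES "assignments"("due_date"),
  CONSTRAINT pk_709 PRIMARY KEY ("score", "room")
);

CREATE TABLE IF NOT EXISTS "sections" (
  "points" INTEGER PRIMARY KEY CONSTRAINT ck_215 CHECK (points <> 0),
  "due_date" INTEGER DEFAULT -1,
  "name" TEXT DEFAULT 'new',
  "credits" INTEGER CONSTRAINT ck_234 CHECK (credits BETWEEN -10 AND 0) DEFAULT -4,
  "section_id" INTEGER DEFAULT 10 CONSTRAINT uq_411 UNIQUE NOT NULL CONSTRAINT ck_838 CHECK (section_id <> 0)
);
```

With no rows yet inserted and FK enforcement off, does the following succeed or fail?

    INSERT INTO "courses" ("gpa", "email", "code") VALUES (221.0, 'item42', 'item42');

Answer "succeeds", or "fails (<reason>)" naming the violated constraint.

NOT NULL columns: code is supplied; name defaults to 'unknown'.
No constraint is violated.

succeeds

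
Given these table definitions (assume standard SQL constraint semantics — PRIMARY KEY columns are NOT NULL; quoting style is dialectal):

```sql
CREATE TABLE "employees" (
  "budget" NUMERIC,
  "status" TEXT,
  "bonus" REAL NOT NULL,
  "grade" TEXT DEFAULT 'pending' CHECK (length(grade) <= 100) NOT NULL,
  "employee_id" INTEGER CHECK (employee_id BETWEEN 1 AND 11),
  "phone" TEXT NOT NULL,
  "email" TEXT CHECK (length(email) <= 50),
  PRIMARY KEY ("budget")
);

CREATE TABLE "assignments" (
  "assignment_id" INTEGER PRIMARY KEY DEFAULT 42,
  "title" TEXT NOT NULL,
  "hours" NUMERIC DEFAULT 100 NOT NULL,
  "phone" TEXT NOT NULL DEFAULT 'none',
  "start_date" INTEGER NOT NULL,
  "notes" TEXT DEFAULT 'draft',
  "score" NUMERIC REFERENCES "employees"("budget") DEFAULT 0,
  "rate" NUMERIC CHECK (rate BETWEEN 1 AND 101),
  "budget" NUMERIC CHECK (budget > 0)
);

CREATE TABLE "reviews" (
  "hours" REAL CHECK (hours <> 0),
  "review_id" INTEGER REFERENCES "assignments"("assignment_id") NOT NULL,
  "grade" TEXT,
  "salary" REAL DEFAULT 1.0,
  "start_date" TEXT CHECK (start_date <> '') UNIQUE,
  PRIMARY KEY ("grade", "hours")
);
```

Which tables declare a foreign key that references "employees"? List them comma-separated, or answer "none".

assignments

- assignments.score references employees(budget).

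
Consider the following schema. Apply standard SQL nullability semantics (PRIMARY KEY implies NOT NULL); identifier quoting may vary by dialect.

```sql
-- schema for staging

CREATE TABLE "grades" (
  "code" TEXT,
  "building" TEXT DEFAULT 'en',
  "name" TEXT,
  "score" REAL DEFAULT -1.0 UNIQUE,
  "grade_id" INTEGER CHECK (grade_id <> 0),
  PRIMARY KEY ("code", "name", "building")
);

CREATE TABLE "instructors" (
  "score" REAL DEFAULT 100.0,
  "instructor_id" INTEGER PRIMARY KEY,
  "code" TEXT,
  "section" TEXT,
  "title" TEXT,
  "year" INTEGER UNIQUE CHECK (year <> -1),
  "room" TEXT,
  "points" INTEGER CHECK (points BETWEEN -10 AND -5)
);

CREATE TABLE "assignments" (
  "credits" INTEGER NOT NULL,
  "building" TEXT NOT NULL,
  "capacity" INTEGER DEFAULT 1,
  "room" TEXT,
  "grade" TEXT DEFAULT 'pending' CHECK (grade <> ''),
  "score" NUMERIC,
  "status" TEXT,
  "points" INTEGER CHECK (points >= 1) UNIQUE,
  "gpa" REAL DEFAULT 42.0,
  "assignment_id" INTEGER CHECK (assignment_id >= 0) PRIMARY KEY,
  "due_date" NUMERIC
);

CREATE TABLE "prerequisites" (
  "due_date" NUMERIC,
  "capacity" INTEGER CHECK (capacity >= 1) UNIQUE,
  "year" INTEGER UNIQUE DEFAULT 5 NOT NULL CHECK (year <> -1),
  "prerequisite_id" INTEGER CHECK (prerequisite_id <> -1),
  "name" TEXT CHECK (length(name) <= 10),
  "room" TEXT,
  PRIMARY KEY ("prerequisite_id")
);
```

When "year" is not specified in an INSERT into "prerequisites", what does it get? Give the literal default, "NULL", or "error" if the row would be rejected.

year has an explicit DEFAULT 5.
When the column is omitted from an INSERT, that default is used.

5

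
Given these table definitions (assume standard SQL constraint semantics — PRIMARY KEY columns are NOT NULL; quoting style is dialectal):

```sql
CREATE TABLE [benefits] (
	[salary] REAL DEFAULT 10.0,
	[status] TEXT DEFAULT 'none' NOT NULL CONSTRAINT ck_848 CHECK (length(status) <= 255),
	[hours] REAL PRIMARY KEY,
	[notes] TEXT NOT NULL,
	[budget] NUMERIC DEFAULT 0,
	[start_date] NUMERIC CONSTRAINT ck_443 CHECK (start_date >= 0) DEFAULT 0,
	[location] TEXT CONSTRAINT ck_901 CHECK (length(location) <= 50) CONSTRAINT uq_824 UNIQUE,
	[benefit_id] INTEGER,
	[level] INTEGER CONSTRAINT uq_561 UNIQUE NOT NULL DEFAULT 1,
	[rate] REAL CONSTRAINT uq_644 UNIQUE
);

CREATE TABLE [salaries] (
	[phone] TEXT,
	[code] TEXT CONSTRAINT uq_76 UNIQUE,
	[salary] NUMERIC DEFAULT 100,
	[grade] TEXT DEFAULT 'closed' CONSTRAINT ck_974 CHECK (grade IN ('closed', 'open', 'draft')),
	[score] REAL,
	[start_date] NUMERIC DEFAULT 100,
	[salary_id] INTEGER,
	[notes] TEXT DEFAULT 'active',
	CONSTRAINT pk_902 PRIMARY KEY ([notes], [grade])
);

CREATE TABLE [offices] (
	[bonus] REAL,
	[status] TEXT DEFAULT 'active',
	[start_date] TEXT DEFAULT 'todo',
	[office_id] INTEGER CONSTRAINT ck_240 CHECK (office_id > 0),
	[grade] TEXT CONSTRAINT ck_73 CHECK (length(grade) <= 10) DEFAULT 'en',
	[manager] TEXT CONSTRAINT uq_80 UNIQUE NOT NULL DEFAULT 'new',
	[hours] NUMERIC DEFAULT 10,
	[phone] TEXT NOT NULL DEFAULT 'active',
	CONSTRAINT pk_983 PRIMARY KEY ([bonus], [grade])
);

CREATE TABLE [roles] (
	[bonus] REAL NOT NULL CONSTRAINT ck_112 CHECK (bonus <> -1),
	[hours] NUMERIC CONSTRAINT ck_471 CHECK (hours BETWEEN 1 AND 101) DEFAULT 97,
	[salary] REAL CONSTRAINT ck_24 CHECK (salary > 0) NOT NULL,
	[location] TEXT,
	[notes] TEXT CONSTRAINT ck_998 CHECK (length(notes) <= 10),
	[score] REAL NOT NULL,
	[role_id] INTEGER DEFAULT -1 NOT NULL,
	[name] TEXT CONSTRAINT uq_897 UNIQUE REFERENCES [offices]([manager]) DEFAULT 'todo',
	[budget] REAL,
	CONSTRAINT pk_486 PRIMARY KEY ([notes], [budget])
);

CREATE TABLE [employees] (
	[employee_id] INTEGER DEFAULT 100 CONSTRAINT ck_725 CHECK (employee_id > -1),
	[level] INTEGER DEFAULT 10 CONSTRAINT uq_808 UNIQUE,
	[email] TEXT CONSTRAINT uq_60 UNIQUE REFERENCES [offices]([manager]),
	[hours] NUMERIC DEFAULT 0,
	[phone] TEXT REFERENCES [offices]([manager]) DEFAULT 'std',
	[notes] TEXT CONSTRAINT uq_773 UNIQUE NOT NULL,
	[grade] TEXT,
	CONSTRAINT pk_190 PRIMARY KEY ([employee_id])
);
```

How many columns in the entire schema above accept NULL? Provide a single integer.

benefits: 6 nullable (salary, budget, start_date, location, benefit_id, rate — PK (hours) and explicit NOT NULL columns excluded).
salaries: 6 nullable (phone, code, salary, score, start_date, salary_id — PK (notes, grade) and explicit NOT NULL columns excluded).
offices: 4 nullable (status, start_date, office_id, hours — PK (bonus, grade) and explicit NOT NULL columns excluded).
roles: 3 nullable (hours, location, name — PK (notes, budget) and explicit NOT NULL columns excluded).
employees: 5 nullable (level, email, hours, phone, grade — PK (employee_id) and explicit NOT NULL columns excluded).
Total: 6 + 6 + 4 + 3 + 5 = 24.

24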